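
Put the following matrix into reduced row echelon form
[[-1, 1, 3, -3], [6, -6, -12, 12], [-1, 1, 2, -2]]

[[1, -1, 0, 0], [0, 0, 1, -1], [0, 0, 0, 0]]

R1 ← -1·R1
R2 ← R2 − 6·R1
R3 ← R3 + R1
R2 ← 1/6·R2
R3 ← R3 + R2
R1 ← R1 + 3·R2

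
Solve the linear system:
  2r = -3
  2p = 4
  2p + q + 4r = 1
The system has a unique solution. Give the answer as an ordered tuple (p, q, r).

(2, 3, -3/2)

Form the augmented matrix and row-reduce:
  [ 0  0  2  |  -3 ]
  [ 2  0  0  |   4 ]
  [ 2  1  4  |   1 ]
r1 <-> r2
  [ 2  0  0  |   4 ]
  [ 0  0  2  |  -3 ]
  [ 2  1  4  |   1 ]
r1 := 1/2·r1
  [ 1  0  0  |   2 ]
  [ 0  0  2  |  -3 ]
  [ 2  1  4  |   1 ]
r3 := r3 − 2·r1
  [ 1  0  0  |   2 ]
  [ 0  0  2  |  -3 ]
  [ 0  1  4  |  -3 ]
r2 <-> r3
  [ 1  0  0  |   2 ]
  [ 0  1  4  |  -3 ]
  [ 0  0  2  |  -3 ]
r3 := 1/2·r3
  [ 1  0  0  |     2 ]
  [ 0  1  4  |    -3 ]
  [ 0  0  1  |  -3/2 ]
r2 := r2 − 4·r3
  [ 1  0  0  |     2 ]
  [ 0  1  0  |     3 ]
  [ 0  0  1  |  -3/2 ]
Reading off the last column: p = 2, q = 3, r = -3/2.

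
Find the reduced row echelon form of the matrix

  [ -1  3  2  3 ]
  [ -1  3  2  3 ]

r1 -> -1·r1
  [  1  -3  -2  -3 ]
  [ -1   3   2   3 ]
r2 -> r2 + r1
  [ 1  -3  -2  -3 ]
  [ 0   0   0   0 ]

[[1, -3, -2, -3], [0, 0, 0, 0]]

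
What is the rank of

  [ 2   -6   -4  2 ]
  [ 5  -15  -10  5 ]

rank = 1

R1 → 1/2·R1
  [ 1   -3   -2  1 ]
  [ 5  -15  -10  5 ]
R2 → R2 − 5·R1
  [ 1  -3  -2  1 ]
  [ 0   0   0  0 ]
The reduced form has 1 nonzero row.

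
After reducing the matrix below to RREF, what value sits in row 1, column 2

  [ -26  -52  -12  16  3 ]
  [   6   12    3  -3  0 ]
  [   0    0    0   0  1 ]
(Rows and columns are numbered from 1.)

Multiply r1 by -1/26.
  [ 1   2  6/13  -8/13  -3/26 ]
  [ 6  12     3     -3      0 ]
  [ 0   0     0      0      1 ]
Subtract 6 times r1 from r2.
  [ 1  2  6/13  -8/13  -3/26 ]
  [ 0  0  3/13   9/13   9/13 ]
  [ 0  0     0      0      1 ]
Multiply r2 by 13/3.
  [ 1  2  6/13  -8/13  -3/26 ]
  [ 0  0     1      3      3 ]
  [ 0  0     0      0      1 ]
Subtract 3 times r3 from r2.
  [ 1  2  6/13  -8/13  -3/26 ]
  [ 0  0     1      3      0 ]
  [ 0  0     0      0      1 ]
Add 3/26 times r3 to r1.
  [ 1  2  6/13  -8/13  0 ]
  [ 0  0     1      3  0 ]
  [ 0  0     0      0  1 ]
Subtract 6/13 times r2 from r1.
  [ 1  2  0  -2  0 ]
  [ 0  0  1   3  0 ]
  [ 0  0  0   0  1 ]

2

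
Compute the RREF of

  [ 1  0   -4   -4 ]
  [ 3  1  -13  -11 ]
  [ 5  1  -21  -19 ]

Subtract 3 times R1 from R2.
  [ 1  0   -4   -4 ]
  [ 0  1   -1    1 ]
  [ 5  1  -21  -19 ]
Subtract 5 times R1 from R3.
  [ 1  0  -4  -4 ]
  [ 0  1  -1   1 ]
  [ 0  1  -1   1 ]
Subtract R2 from R3.
  [ 1  0  -4  -4 ]
  [ 0  1  -1   1 ]
  [ 0  0   0   0 ]

[[1, 0, -4, -4], [0, 1, -1, 1], [0, 0, 0, 0]]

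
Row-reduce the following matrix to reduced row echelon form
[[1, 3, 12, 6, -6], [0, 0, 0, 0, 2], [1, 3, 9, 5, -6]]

ρ3 -> ρ3 − ρ1
ρ2 ↔ ρ3
ρ2 -> -1/3·ρ2
ρ3 -> 1/2·ρ3
ρ1 -> ρ1 + 6·ρ3
ρ1 -> ρ1 − 12·ρ2

[[1, 3, 0, 2, 0], [0, 0, 1, 1/3, 0], [0, 0, 0, 0, 1]]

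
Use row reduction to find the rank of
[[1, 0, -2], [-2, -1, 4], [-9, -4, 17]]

r2 -> r2 + 2·r1
  [  1   0  -2 ]
  [  0  -1   0 ]
  [ -9  -4  17 ]
r3 -> r3 + 9·r1
  [ 1   0  -2 ]
  [ 0  -1   0 ]
  [ 0  -4  -1 ]
r2 -> -1·r2
  [ 1   0  -2 ]
  [ 0   1   0 ]
  [ 0  -4  -1 ]
r3 -> r3 + 4·r2
  [ 1  0  -2 ]
  [ 0  1   0 ]
  [ 0  0  -1 ]
r3 -> -1·r3
  [ 1  0  -2 ]
  [ 0  1   0 ]
  [ 0  0   1 ]
r1 -> r1 + 2·r3
  [ 1  0  0 ]
  [ 0  1  0 ]
  [ 0  0  1 ]
The reduced form has 3 nonzero rows.

rank = 3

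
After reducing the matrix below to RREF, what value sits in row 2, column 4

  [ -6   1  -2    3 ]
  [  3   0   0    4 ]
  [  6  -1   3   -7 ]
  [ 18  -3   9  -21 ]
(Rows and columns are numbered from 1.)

3

ρ1 -> -1/6·ρ1
  [  1  -1/6  1/3  -1/2 ]
  [  3     0    0     4 ]
  [  6    -1    3    -7 ]
  [ 18    -3    9   -21 ]
ρ2 -> ρ2 − 3·ρ1
  [  1  -1/6  1/3  -1/2 ]
  [  0   1/2   -1  11/2 ]
  [  6    -1    3    -7 ]
  [ 18    -3    9   -21 ]
ρ3 -> ρ3 − 6·ρ1
  [  1  -1/6  1/3  -1/2 ]
  [  0   1/2   -1  11/2 ]
  [  0     0    1    -4 ]
  [ 18    -3    9   -21 ]
ρ4 -> ρ4 − 18·ρ1
  [ 1  -1/6  1/3  -1/2 ]
  [ 0   1/2   -1  11/2 ]
  [ 0     0    1    -4 ]
  [ 0     0    3   -12 ]
ρ2 -> 2·ρ2
  [ 1  -1/6  1/3  -1/2 ]
  [ 0     1   -2    11 ]
  [ 0     0    1    -4 ]
  [ 0     0    3   -12 ]
ρ4 -> ρ4 − 3·ρ3
  [ 1  -1/6  1/3  -1/2 ]
  [ 0     1   -2    11 ]
  [ 0     0    1    -4 ]
  [ 0     0    0     0 ]
ρ2 -> ρ2 + 2·ρ3
  [ 1  -1/6  1/3  -1/2 ]
  [ 0     1    0     3 ]
  [ 0     0    1    -4 ]
  [ 0     0    0     0 ]
ρ1 -> ρ1 − 1/3·ρ3
  [ 1  -1/6  0  5/6 ]
  [ 0     1  0    3 ]
  [ 0     0  1   -4 ]
  [ 0     0  0    0 ]
ρ1 -> ρ1 + 1/6·ρ2
  [ 1  0  0  4/3 ]
  [ 0  1  0    3 ]
  [ 0  0  1   -4 ]
  [ 0  0  0    0 ]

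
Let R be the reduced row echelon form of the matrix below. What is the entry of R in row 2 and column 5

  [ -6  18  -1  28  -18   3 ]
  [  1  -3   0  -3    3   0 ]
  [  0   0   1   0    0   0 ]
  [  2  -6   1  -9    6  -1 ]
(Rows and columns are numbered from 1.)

0

R1 ← -1/6·R1
R2 ← R2 − R1
R4 ← R4 − 2·R1
R2 ← -6·R2
R3 ← R3 − R2
R4 ← R4 − 2/3·R2
R3 ← 1/10·R3
R4 ← R4 − 7·R3
R4 ← -10·R4
R3 ← R3 − 3/10·R4
R2 ← R2 + 3·R4
R1 ← R1 + 1/2·R4
R2 ← R2 + 10·R3
R1 ← R1 + 14/3·R3
R1 ← R1 − 1/6·R2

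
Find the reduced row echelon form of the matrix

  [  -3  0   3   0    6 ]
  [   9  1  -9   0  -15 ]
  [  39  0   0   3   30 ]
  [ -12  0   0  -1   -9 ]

[[1, 0, 0, 0, 1], [0, 1, 0, 0, 3], [0, 0, 1, 0, 3], [0, 0, 0, 1, -3]]

R1 → -1/3·R1
  [   1  0  -1   0   -2 ]
  [   9  1  -9   0  -15 ]
  [  39  0   0   3   30 ]
  [ -12  0   0  -1   -9 ]
R2 → R2 − 9·R1
  [   1  0  -1   0  -2 ]
  [   0  1   0   0   3 ]
  [  39  0   0   3  30 ]
  [ -12  0   0  -1  -9 ]
R3 → R3 − 39·R1
  [   1  0  -1   0   -2 ]
  [   0  1   0   0    3 ]
  [   0  0  39   3  108 ]
  [ -12  0   0  -1   -9 ]
R4 → R4 + 12·R1
  [ 1  0   -1   0   -2 ]
  [ 0  1    0   0    3 ]
  [ 0  0   39   3  108 ]
  [ 0  0  -12  -1  -33 ]
R3 → 1/39·R3
  [ 1  0   -1     0     -2 ]
  [ 0  1    0     0      3 ]
  [ 0  0    1  1/13  36/13 ]
  [ 0  0  -12    -1    -33 ]
R4 → R4 + 12·R3
  [ 1  0  -1      0     -2 ]
  [ 0  1   0      0      3 ]
  [ 0  0   1   1/13  36/13 ]
  [ 0  0   0  -1/13   3/13 ]
R4 → -13·R4
  [ 1  0  -1     0     -2 ]
  [ 0  1   0     0      3 ]
  [ 0  0   1  1/13  36/13 ]
  [ 0  0   0     1     -3 ]
R3 → R3 − 1/13·R4
  [ 1  0  -1  0  -2 ]
  [ 0  1   0  0   3 ]
  [ 0  0   1  0   3 ]
  [ 0  0   0  1  -3 ]
R1 → R1 + R3
  [ 1  0  0  0   1 ]
  [ 0  1  0  0   3 ]
  [ 0  0  1  0   3 ]
  [ 0  0  0  1  -3 ]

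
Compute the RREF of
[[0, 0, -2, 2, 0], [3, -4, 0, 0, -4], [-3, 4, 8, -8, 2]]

R1 <=> R2
  [  3  -4   0   0  -4 ]
  [  0   0  -2   2   0 ]
  [ -3   4   8  -8   2 ]
R1 → 1/3·R1
  [  1  -4/3   0   0  -4/3 ]
  [  0     0  -2   2     0 ]
  [ -3     4   8  -8     2 ]
R3 → R3 + 3·R1
  [ 1  -4/3   0   0  -4/3 ]
  [ 0     0  -2   2     0 ]
  [ 0     0   8  -8    -2 ]
R2 → -1/2·R2
  [ 1  -4/3  0   0  -4/3 ]
  [ 0     0  1  -1     0 ]
  [ 0     0  8  -8    -2 ]
R3 → R3 − 8·R2
  [ 1  -4/3  0   0  -4/3 ]
  [ 0     0  1  -1     0 ]
  [ 0     0  0   0    -2 ]
R3 → -1/2·R3
  [ 1  -4/3  0   0  -4/3 ]
  [ 0     0  1  -1     0 ]
  [ 0     0  0   0     1 ]
R1 → R1 + 4/3·R3
  [ 1  -4/3  0   0  0 ]
  [ 0     0  1  -1  0 ]
  [ 0     0  0   0  1 ]

[[1, -4/3, 0, 0, 0], [0, 0, 1, -1, 0], [0, 0, 0, 0, 1]]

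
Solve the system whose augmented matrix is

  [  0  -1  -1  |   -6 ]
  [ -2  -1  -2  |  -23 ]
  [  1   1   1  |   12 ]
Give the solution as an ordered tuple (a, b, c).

Swap r1 and r2.
  [ -2  -1  -2  |  -23 ]
  [  0  -1  -1  |   -6 ]
  [  1   1   1  |   12 ]
Multiply r1 by -1/2.
  [ 1  1/2   1  |  23/2 ]
  [ 0   -1  -1  |    -6 ]
  [ 1    1   1  |    12 ]
Subtract r1 from r3.
  [ 1  1/2   1  |  23/2 ]
  [ 0   -1  -1  |    -6 ]
  [ 0  1/2   0  |   1/2 ]
Multiply r2 by -1.
  [ 1  1/2  1  |  23/2 ]
  [ 0    1  1  |     6 ]
  [ 0  1/2  0  |   1/2 ]
Subtract 1/2 times r2 from r3.
  [ 1  1/2     1  |  23/2 ]
  [ 0    1     1  |     6 ]
  [ 0    0  -1/2  |  -5/2 ]
Multiply r3 by -2.
  [ 1  1/2  1  |  23/2 ]
  [ 0    1  1  |     6 ]
  [ 0    0  1  |     5 ]
Subtract r3 from r2.
  [ 1  1/2  1  |  23/2 ]
  [ 0    1  0  |     1 ]
  [ 0    0  1  |     5 ]
Subtract r3 from r1.
  [ 1  1/2  0  |  13/2 ]
  [ 0    1  0  |     1 ]
  [ 0    0  1  |     5 ]
Subtract 1/2 times r2 from r1.
  [ 1  0  0  |  6 ]
  [ 0  1  0  |  1 ]
  [ 0  0  1  |  5 ]
Reading off the last column: a = 6, b = 1, c = 5.

(6, 1, 5)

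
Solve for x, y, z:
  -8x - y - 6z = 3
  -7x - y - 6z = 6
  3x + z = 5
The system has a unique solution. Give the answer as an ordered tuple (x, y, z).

(3, -3, -4)

Form the augmented matrix and row-reduce:
  [ -8  -1  -6  |  3 ]
  [ -7  -1  -6  |  6 ]
  [  3   0   1  |  5 ]
r1 → -1/8·r1
  [  1  1/8  3/4  |  -3/8 ]
  [ -7   -1   -6  |     6 ]
  [  3    0    1  |     5 ]
r2 → r2 + 7·r1
  [ 1   1/8   3/4  |  -3/8 ]
  [ 0  -1/8  -3/4  |  27/8 ]
  [ 3     0     1  |     5 ]
r3 → r3 − 3·r1
  [ 1   1/8   3/4  |  -3/8 ]
  [ 0  -1/8  -3/4  |  27/8 ]
  [ 0  -3/8  -5/4  |  49/8 ]
r2 → -8·r2
  [ 1   1/8   3/4  |  -3/8 ]
  [ 0     1     6  |   -27 ]
  [ 0  -3/8  -5/4  |  49/8 ]
r3 → r3 + 3/8·r2
  [ 1  1/8  3/4  |  -3/8 ]
  [ 0    1    6  |   -27 ]
  [ 0    0    1  |    -4 ]
r2 → r2 − 6·r3
  [ 1  1/8  3/4  |  -3/8 ]
  [ 0    1    0  |    -3 ]
  [ 0    0    1  |    -4 ]
r1 → r1 − 3/4·r3
  [ 1  1/8  0  |  21/8 ]
  [ 0    1  0  |    -3 ]
  [ 0    0  1  |    -4 ]
r1 → r1 − 1/8·r2
  [ 1  0  0  |   3 ]
  [ 0  1  0  |  -3 ]
  [ 0  0  1  |  -4 ]
Reading off the last column: x = 3, y = -3, z = -4.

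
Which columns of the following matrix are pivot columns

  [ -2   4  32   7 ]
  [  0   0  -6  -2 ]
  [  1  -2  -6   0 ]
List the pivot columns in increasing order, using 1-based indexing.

1, 3, 4

R1 -> -1/2·R1
  [ 1  -2  -16  -7/2 ]
  [ 0   0   -6    -2 ]
  [ 1  -2   -6     0 ]
R3 -> R3 − R1
  [ 1  -2  -16  -7/2 ]
  [ 0   0   -6    -2 ]
  [ 0   0   10   7/2 ]
R2 -> -1/6·R2
  [ 1  -2  -16  -7/2 ]
  [ 0   0    1   1/3 ]
  [ 0   0   10   7/2 ]
R3 -> R3 − 10·R2
  [ 1  -2  -16  -7/2 ]
  [ 0   0    1   1/3 ]
  [ 0   0    0   1/6 ]
R3 -> 6·R3
  [ 1  -2  -16  -7/2 ]
  [ 0   0    1   1/3 ]
  [ 0   0    0     1 ]
R2 -> R2 − 1/3·R3
  [ 1  -2  -16  -7/2 ]
  [ 0   0    1     0 ]
  [ 0   0    0     1 ]
R1 -> R1 + 7/2·R3
  [ 1  -2  -16  0 ]
  [ 0   0    1  0 ]
  [ 0   0    0  1 ]
R1 -> R1 + 16·R2
  [ 1  -2  0  0 ]
  [ 0   0  1  0 ]
  [ 0   0  0  1 ]
Pivot columns are the columns containing a leading 1.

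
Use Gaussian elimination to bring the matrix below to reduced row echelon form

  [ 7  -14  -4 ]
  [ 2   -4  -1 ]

[[1, -2, 0], [0, 0, 1]]

ρ1 ← 1/7·ρ1
  [ 1  -2  -4/7 ]
  [ 2  -4    -1 ]
ρ2 ← ρ2 − 2·ρ1
  [ 1  -2  -4/7 ]
  [ 0   0   1/7 ]
ρ2 ← 7·ρ2
  [ 1  -2  -4/7 ]
  [ 0   0     1 ]
ρ1 ← ρ1 + 4/7·ρ2
  [ 1  -2  0 ]
  [ 0   0  1 ]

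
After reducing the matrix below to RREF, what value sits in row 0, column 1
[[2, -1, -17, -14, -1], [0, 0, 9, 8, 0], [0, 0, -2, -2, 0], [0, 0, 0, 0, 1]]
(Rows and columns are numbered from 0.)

-1/2

R1 := 1/2·R1
  [ 1  -1/2  -17/2  -7  -1/2 ]
  [ 0     0      9   8     0 ]
  [ 0     0     -2  -2     0 ]
  [ 0     0      0   0     1 ]
R2 := 1/9·R2
  [ 1  -1/2  -17/2   -7  -1/2 ]
  [ 0     0      1  8/9     0 ]
  [ 0     0     -2   -2     0 ]
  [ 0     0      0    0     1 ]
R3 := R3 + 2·R2
  [ 1  -1/2  -17/2    -7  -1/2 ]
  [ 0     0      1   8/9     0 ]
  [ 0     0      0  -2/9     0 ]
  [ 0     0      0     0     1 ]
R3 := -9/2·R3
  [ 1  -1/2  -17/2   -7  -1/2 ]
  [ 0     0      1  8/9     0 ]
  [ 0     0      0    1     0 ]
  [ 0     0      0    0     1 ]
R1 := R1 + 1/2·R4
  [ 1  -1/2  -17/2   -7  0 ]
  [ 0     0      1  8/9  0 ]
  [ 0     0      0    1  0 ]
  [ 0     0      0    0  1 ]
R2 := R2 − 8/9·R3
  [ 1  -1/2  -17/2  -7  0 ]
  [ 0     0      1   0  0 ]
  [ 0     0      0   1  0 ]
  [ 0     0      0   0  1 ]
R1 := R1 + 7·R3
  [ 1  -1/2  -17/2  0  0 ]
  [ 0     0      1  0  0 ]
  [ 0     0      0  1  0 ]
  [ 0     0      0  0  1 ]
R1 := R1 + 17/2·R2
  [ 1  -1/2  0  0  0 ]
  [ 0     0  1  0  0 ]
  [ 0     0  0  1  0 ]
  [ 0     0  0  0  1 ]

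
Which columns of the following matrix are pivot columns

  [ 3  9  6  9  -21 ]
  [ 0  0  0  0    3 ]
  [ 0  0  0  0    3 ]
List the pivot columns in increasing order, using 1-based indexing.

R1 → 1/3·R1
R2 → 1/3·R2
R3 → R3 − 3·R2
R1 → R1 + 7·R2
Pivot columns are the columns containing a leading 1.

1, 5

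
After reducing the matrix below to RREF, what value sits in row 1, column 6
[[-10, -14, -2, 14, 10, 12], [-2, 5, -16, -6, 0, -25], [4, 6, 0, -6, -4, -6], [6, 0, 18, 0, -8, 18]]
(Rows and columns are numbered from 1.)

3

R1 ← -1/10·R1
  [  1  7/5  1/5  -7/5  -1  -6/5 ]
  [ -2    5  -16    -6   0   -25 ]
  [  4    6    0    -6  -4    -6 ]
  [  6    0   18     0  -8    18 ]
R2 ← R2 + 2·R1
  [ 1   7/5    1/5   -7/5  -1    -6/5 ]
  [ 0  39/5  -78/5  -44/5  -2  -137/5 ]
  [ 4     6      0     -6  -4      -6 ]
  [ 6     0     18      0  -8      18 ]
R3 ← R3 − 4·R1
  [ 1   7/5    1/5   -7/5  -1    -6/5 ]
  [ 0  39/5  -78/5  -44/5  -2  -137/5 ]
  [ 0   2/5   -4/5   -2/5   0    -6/5 ]
  [ 6     0     18      0  -8      18 ]
R4 ← R4 − 6·R1
  [ 1    7/5    1/5   -7/5  -1    -6/5 ]
  [ 0   39/5  -78/5  -44/5  -2  -137/5 ]
  [ 0    2/5   -4/5   -2/5   0    -6/5 ]
  [ 0  -42/5   84/5   42/5  -2   126/5 ]
R2 ← 5/39·R2
  [ 1    7/5   1/5    -7/5      -1     -6/5 ]
  [ 0      1    -2  -44/39  -10/39  -137/39 ]
  [ 0    2/5  -4/5    -2/5       0     -6/5 ]
  [ 0  -42/5  84/5    42/5      -2    126/5 ]
R3 ← R3 − 2/5·R2
  [ 1    7/5   1/5    -7/5      -1     -6/5 ]
  [ 0      1    -2  -44/39  -10/39  -137/39 ]
  [ 0      0     0    2/39    4/39     8/39 ]
  [ 0  -42/5  84/5    42/5      -2    126/5 ]
R4 ← R4 + 42/5·R2
  [ 1  7/5  1/5    -7/5      -1     -6/5 ]
  [ 0    1   -2  -44/39  -10/39  -137/39 ]
  [ 0    0    0    2/39    4/39     8/39 ]
  [ 0    0    0  -14/13  -54/13   -56/13 ]
R3 ← 39/2·R3
  [ 1  7/5  1/5    -7/5      -1     -6/5 ]
  [ 0    1   -2  -44/39  -10/39  -137/39 ]
  [ 0    0    0       1       2        4 ]
  [ 0    0    0  -14/13  -54/13   -56/13 ]
R4 ← R4 + 14/13·R3
  [ 1  7/5  1/5    -7/5      -1     -6/5 ]
  [ 0    1   -2  -44/39  -10/39  -137/39 ]
  [ 0    0    0       1       2        4 ]
  [ 0    0    0       0      -2        0 ]
R4 ← -1/2·R4
  [ 1  7/5  1/5    -7/5      -1     -6/5 ]
  [ 0    1   -2  -44/39  -10/39  -137/39 ]
  [ 0    0    0       1       2        4 ]
  [ 0    0    0       0       1        0 ]
R3 ← R3 − 2·R4
  [ 1  7/5  1/5    -7/5      -1     -6/5 ]
  [ 0    1   -2  -44/39  -10/39  -137/39 ]
  [ 0    0    0       1       0        4 ]
  [ 0    0    0       0       1        0 ]
R2 ← R2 + 10/39·R4
  [ 1  7/5  1/5    -7/5  -1     -6/5 ]
  [ 0    1   -2  -44/39   0  -137/39 ]
  [ 0    0    0       1   0        4 ]
  [ 0    0    0       0   1        0 ]
R1 ← R1 + R4
  [ 1  7/5  1/5    -7/5  0     -6/5 ]
  [ 0    1   -2  -44/39  0  -137/39 ]
  [ 0    0    0       1  0        4 ]
  [ 0    0    0       0  1        0 ]
R2 ← R2 + 44/39·R3
  [ 1  7/5  1/5  -7/5  0  -6/5 ]
  [ 0    1   -2     0  0     1 ]
  [ 0    0    0     1  0     4 ]
  [ 0    0    0     0  1     0 ]
R1 ← R1 + 7/5·R3
  [ 1  7/5  1/5  0  0  22/5 ]
  [ 0    1   -2  0  0     1 ]
  [ 0    0    0  1  0     4 ]
  [ 0    0    0  0  1     0 ]
R1 ← R1 − 7/5·R2
  [ 1  0   3  0  0  3 ]
  [ 0  1  -2  0  0  1 ]
  [ 0  0   0  1  0  4 ]
  [ 0  0   0  0  1  0 ]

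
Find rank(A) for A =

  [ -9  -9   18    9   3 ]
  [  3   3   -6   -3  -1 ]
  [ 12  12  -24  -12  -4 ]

r1 -> -1/9·r1
  [  1   1   -2   -1  -1/3 ]
  [  3   3   -6   -3    -1 ]
  [ 12  12  -24  -12    -4 ]
r2 -> r2 − 3·r1
  [  1   1   -2   -1  -1/3 ]
  [  0   0    0    0     0 ]
  [ 12  12  -24  -12    -4 ]
r3 -> r3 − 12·r1
  [ 1  1  -2  -1  -1/3 ]
  [ 0  0   0   0     0 ]
  [ 0  0   0   0     0 ]
The reduced form has 1 nonzero row.

rank = 1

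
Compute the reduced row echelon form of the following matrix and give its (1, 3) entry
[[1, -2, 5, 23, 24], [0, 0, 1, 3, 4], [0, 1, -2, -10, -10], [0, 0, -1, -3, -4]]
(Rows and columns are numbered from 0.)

R2 ↔ R3
  [ 1  -2   5   23   24 ]
  [ 0   1  -2  -10  -10 ]
  [ 0   0   1    3    4 ]
  [ 0   0  -1   -3   -4 ]
R4 → R4 + R3
  [ 1  -2   5   23   24 ]
  [ 0   1  -2  -10  -10 ]
  [ 0   0   1    3    4 ]
  [ 0   0   0    0    0 ]
R2 → R2 + 2·R3
  [ 1  -2  5  23  24 ]
  [ 0   1  0  -4  -2 ]
  [ 0   0  1   3   4 ]
  [ 0   0  0   0   0 ]
R1 → R1 − 5·R3
  [ 1  -2  0   8   4 ]
  [ 0   1  0  -4  -2 ]
  [ 0   0  1   3   4 ]
  [ 0   0  0   0   0 ]
R1 → R1 + 2·R2
  [ 1  0  0   0   0 ]
  [ 0  1  0  -4  -2 ]
  [ 0  0  1   3   4 ]
  [ 0  0  0   0   0 ]

-4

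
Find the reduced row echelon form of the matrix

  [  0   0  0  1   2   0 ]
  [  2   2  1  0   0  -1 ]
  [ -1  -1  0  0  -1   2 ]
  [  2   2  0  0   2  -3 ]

ρ1 <-> ρ2
ρ1 := 1/2·ρ1
ρ3 := ρ3 + ρ1
ρ4 := ρ4 − 2·ρ1
ρ2 <-> ρ3
ρ2 := 2·ρ2
ρ4 := ρ4 + ρ2
ρ2 := ρ2 − 3·ρ4
ρ1 := ρ1 + 1/2·ρ4
ρ1 := ρ1 − 1/2·ρ2

[[1, 1, 0, 0, 1, 0], [0, 0, 1, 0, -2, 0], [0, 0, 0, 1, 2, 0], [0, 0, 0, 0, 0, 1]]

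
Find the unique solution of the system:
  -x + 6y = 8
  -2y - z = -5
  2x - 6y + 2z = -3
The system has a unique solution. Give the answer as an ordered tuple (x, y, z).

(1, 3/2, 2)

Form the augmented matrix and row-reduce:
  [ -1   6   0  |   8 ]
  [  0  -2  -1  |  -5 ]
  [  2  -6   2  |  -3 ]
Multiply R1 by -1.
  [ 1  -6   0  |  -8 ]
  [ 0  -2  -1  |  -5 ]
  [ 2  -6   2  |  -3 ]
Subtract 2 times R1 from R3.
  [ 1  -6   0  |  -8 ]
  [ 0  -2  -1  |  -5 ]
  [ 0   6   2  |  13 ]
Multiply R2 by -1/2.
  [ 1  -6    0  |   -8 ]
  [ 0   1  1/2  |  5/2 ]
  [ 0   6    2  |   13 ]
Subtract 6 times R2 from R3.
  [ 1  -6    0  |   -8 ]
  [ 0   1  1/2  |  5/2 ]
  [ 0   0   -1  |   -2 ]
Multiply R3 by -1.
  [ 1  -6    0  |   -8 ]
  [ 0   1  1/2  |  5/2 ]
  [ 0   0    1  |    2 ]
Subtract 1/2 times R3 from R2.
  [ 1  -6  0  |   -8 ]
  [ 0   1  0  |  3/2 ]
  [ 0   0  1  |    2 ]
Add 6 times R2 to R1.
  [ 1  0  0  |    1 ]
  [ 0  1  0  |  3/2 ]
  [ 0  0  1  |    2 ]
Reading off the last column: x = 1, y = 3/2, z = 2.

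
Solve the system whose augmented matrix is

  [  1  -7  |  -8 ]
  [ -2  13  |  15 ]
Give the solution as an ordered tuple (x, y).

Add 2 times R1 to R2.
  [ 1  -7  |  -8 ]
  [ 0  -1  |  -1 ]
Multiply R2 by -1.
  [ 1  -7  |  -8 ]
  [ 0   1  |   1 ]
Add 7 times R2 to R1.
  [ 1  0  |  -1 ]
  [ 0  1  |   1 ]
Reading off the last column: x = -1, y = 1.

(-1, 1)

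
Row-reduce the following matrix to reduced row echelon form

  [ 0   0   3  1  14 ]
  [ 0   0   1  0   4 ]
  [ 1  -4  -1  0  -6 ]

[[1, -4, 0, 0, -2], [0, 0, 1, 0, 4], [0, 0, 0, 1, 2]]

R1 <-> R3
  [ 1  -4  -1  0  -6 ]
  [ 0   0   1  0   4 ]
  [ 0   0   3  1  14 ]
R3 -> R3 − 3·R2
  [ 1  -4  -1  0  -6 ]
  [ 0   0   1  0   4 ]
  [ 0   0   0  1   2 ]
R1 -> R1 + R2
  [ 1  -4  0  0  -2 ]
  [ 0   0  1  0   4 ]
  [ 0   0  0  1   2 ]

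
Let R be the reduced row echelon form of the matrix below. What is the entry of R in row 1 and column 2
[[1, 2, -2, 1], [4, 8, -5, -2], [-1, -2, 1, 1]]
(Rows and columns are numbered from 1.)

2

R2 := R2 − 4·R1
  [  1   2  -2   1 ]
  [  0   0   3  -6 ]
  [ -1  -2   1   1 ]
R3 := R3 + R1
  [ 1  2  -2   1 ]
  [ 0  0   3  -6 ]
  [ 0  0  -1   2 ]
R2 := 1/3·R2
  [ 1  2  -2   1 ]
  [ 0  0   1  -2 ]
  [ 0  0  -1   2 ]
R3 := R3 + R2
  [ 1  2  -2   1 ]
  [ 0  0   1  -2 ]
  [ 0  0   0   0 ]
R1 := R1 + 2·R2
  [ 1  2  0  -3 ]
  [ 0  0  1  -2 ]
  [ 0  0  0   0 ]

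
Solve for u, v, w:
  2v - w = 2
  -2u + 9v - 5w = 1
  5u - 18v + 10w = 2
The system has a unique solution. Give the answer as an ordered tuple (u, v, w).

Form the augmented matrix and row-reduce:
  [  0    2  -1  |  2 ]
  [ -2    9  -5  |  1 ]
  [  5  -18  10  |  2 ]
R1 <=> R2
  [ -2    9  -5  |  1 ]
  [  0    2  -1  |  2 ]
  [  5  -18  10  |  2 ]
R1 := -1/2·R1
  [ 1  -9/2  5/2  |  -1/2 ]
  [ 0     2   -1  |     2 ]
  [ 5   -18   10  |     2 ]
R3 := R3 − 5·R1
  [ 1  -9/2   5/2  |  -1/2 ]
  [ 0     2    -1  |     2 ]
  [ 0   9/2  -5/2  |   9/2 ]
R2 := 1/2·R2
  [ 1  -9/2   5/2  |  -1/2 ]
  [ 0     1  -1/2  |     1 ]
  [ 0   9/2  -5/2  |   9/2 ]
R3 := R3 − 9/2·R2
  [ 1  -9/2   5/2  |  -1/2 ]
  [ 0     1  -1/2  |     1 ]
  [ 0     0  -1/4  |     0 ]
R3 := -4·R3
  [ 1  -9/2   5/2  |  -1/2 ]
  [ 0     1  -1/2  |     1 ]
  [ 0     0     1  |     0 ]
R2 := R2 + 1/2·R3
  [ 1  -9/2  5/2  |  -1/2 ]
  [ 0     1    0  |     1 ]
  [ 0     0    1  |     0 ]
R1 := R1 − 5/2·R3
  [ 1  -9/2  0  |  -1/2 ]
  [ 0     1  0  |     1 ]
  [ 0     0  1  |     0 ]
R1 := R1 + 9/2·R2
  [ 1  0  0  |  4 ]
  [ 0  1  0  |  1 ]
  [ 0  0  1  |  0 ]
Reading off the last column: u = 4, v = 1, w = 0.

(4, 1, 0)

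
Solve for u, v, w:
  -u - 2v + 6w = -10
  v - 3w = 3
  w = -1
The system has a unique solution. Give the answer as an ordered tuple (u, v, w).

Form the augmented matrix and row-reduce:
  [ -1  -2   6  |  -10 ]
  [  0   1  -3  |    3 ]
  [  0   0   1  |   -1 ]
ρ1 := -1·ρ1
  [ 1  2  -6  |  10 ]
  [ 0  1  -3  |   3 ]
  [ 0  0   1  |  -1 ]
ρ2 := ρ2 + 3·ρ3
  [ 1  2  -6  |  10 ]
  [ 0  1   0  |   0 ]
  [ 0  0   1  |  -1 ]
ρ1 := ρ1 + 6·ρ3
  [ 1  2  0  |   4 ]
  [ 0  1  0  |   0 ]
  [ 0  0  1  |  -1 ]
ρ1 := ρ1 − 2·ρ2
  [ 1  0  0  |   4 ]
  [ 0  1  0  |   0 ]
  [ 0  0  1  |  -1 ]
Reading off the last column: u = 4, v = 0, w = -1.

(4, 0, -1)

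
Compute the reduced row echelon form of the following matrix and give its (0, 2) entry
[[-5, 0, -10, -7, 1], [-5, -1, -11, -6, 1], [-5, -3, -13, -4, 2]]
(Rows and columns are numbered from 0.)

2

Multiply r1 by -1/5.
  [  1   0    2  7/5  -1/5 ]
  [ -5  -1  -11   -6     1 ]
  [ -5  -3  -13   -4     2 ]
Add 5 times r1 to r2.
  [  1   0    2  7/5  -1/5 ]
  [  0  -1   -1    1     0 ]
  [ -5  -3  -13   -4     2 ]
Add 5 times r1 to r3.
  [ 1   0   2  7/5  -1/5 ]
  [ 0  -1  -1    1     0 ]
  [ 0  -3  -3    3     1 ]
Multiply r2 by -1.
  [ 1   0   2  7/5  -1/5 ]
  [ 0   1   1   -1     0 ]
  [ 0  -3  -3    3     1 ]
Add 3 times r2 to r3.
  [ 1  0  2  7/5  -1/5 ]
  [ 0  1  1   -1     0 ]
  [ 0  0  0    0     1 ]
Add 1/5 times r3 to r1.
  [ 1  0  2  7/5  0 ]
  [ 0  1  1   -1  0 ]
  [ 0  0  0    0  1 ]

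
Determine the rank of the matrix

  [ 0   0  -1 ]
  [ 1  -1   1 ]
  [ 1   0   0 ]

rank = 3

ρ1 <-> ρ2
  [ 1  -1   1 ]
  [ 0   0  -1 ]
  [ 1   0   0 ]
ρ3 := ρ3 − ρ1
  [ 1  -1   1 ]
  [ 0   0  -1 ]
  [ 0   1  -1 ]
ρ2 <-> ρ3
  [ 1  -1   1 ]
  [ 0   1  -1 ]
  [ 0   0  -1 ]
ρ3 := -1·ρ3
  [ 1  -1   1 ]
  [ 0   1  -1 ]
  [ 0   0   1 ]
ρ2 := ρ2 + ρ3
  [ 1  -1  1 ]
  [ 0   1  0 ]
  [ 0   0  1 ]
ρ1 := ρ1 − ρ3
  [ 1  -1  0 ]
  [ 0   1  0 ]
  [ 0   0  1 ]
ρ1 := ρ1 + ρ2
  [ 1  0  0 ]
  [ 0  1  0 ]
  [ 0  0  1 ]
The reduced form has 3 nonzero rows.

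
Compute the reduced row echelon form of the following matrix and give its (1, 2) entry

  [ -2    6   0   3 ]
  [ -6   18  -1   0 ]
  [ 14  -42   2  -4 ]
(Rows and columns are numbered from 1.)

ρ1 := -1/2·ρ1
  [  1   -3   0  -3/2 ]
  [ -6   18  -1     0 ]
  [ 14  -42   2    -4 ]
ρ2 := ρ2 + 6·ρ1
  [  1   -3   0  -3/2 ]
  [  0    0  -1    -9 ]
  [ 14  -42   2    -4 ]
ρ3 := ρ3 − 14·ρ1
  [ 1  -3   0  -3/2 ]
  [ 0   0  -1    -9 ]
  [ 0   0   2    17 ]
ρ2 := -1·ρ2
  [ 1  -3  0  -3/2 ]
  [ 0   0  1     9 ]
  [ 0   0  2    17 ]
ρ3 := ρ3 − 2·ρ2
  [ 1  -3  0  -3/2 ]
  [ 0   0  1     9 ]
  [ 0   0  0    -1 ]
ρ3 := -1·ρ3
  [ 1  -3  0  -3/2 ]
  [ 0   0  1     9 ]
  [ 0   0  0     1 ]
ρ2 := ρ2 − 9·ρ3
  [ 1  -3  0  -3/2 ]
  [ 0   0  1     0 ]
  [ 0   0  0     1 ]
ρ1 := ρ1 + 3/2·ρ3
  [ 1  -3  0  0 ]
  [ 0   0  1  0 ]
  [ 0   0  0  1 ]

-3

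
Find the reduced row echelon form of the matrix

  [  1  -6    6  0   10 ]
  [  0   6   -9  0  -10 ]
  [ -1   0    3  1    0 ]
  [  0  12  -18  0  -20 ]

[[1, 0, -3, 0, 0], [0, 1, -3/2, 0, -5/3], [0, 0, 0, 1, 0], [0, 0, 0, 0, 0]]

r3 ← r3 + r1
  [ 1  -6    6  0   10 ]
  [ 0   6   -9  0  -10 ]
  [ 0  -6    9  1   10 ]
  [ 0  12  -18  0  -20 ]
r2 ← 1/6·r2
  [ 1  -6     6  0    10 ]
  [ 0   1  -3/2  0  -5/3 ]
  [ 0  -6     9  1    10 ]
  [ 0  12   -18  0   -20 ]
r3 ← r3 + 6·r2
  [ 1  -6     6  0    10 ]
  [ 0   1  -3/2  0  -5/3 ]
  [ 0   0     0  1     0 ]
  [ 0  12   -18  0   -20 ]
r4 ← r4 − 12·r2
  [ 1  -6     6  0    10 ]
  [ 0   1  -3/2  0  -5/3 ]
  [ 0   0     0  1     0 ]
  [ 0   0     0  0     0 ]
r1 ← r1 + 6·r2
  [ 1  0    -3  0     0 ]
  [ 0  1  -3/2  0  -5/3 ]
  [ 0  0     0  1     0 ]
  [ 0  0     0  0     0 ]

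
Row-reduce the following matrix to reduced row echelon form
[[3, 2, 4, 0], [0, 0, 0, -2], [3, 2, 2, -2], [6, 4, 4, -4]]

R1 := 1/3·R1
  [ 1  2/3  4/3   0 ]
  [ 0    0    0  -2 ]
  [ 3    2    2  -2 ]
  [ 6    4    4  -4 ]
R3 := R3 − 3·R1
  [ 1  2/3  4/3   0 ]
  [ 0    0    0  -2 ]
  [ 0    0   -2  -2 ]
  [ 6    4    4  -4 ]
R4 := R4 − 6·R1
  [ 1  2/3  4/3   0 ]
  [ 0    0    0  -2 ]
  [ 0    0   -2  -2 ]
  [ 0    0   -4  -4 ]
R2 ↔ R3
  [ 1  2/3  4/3   0 ]
  [ 0    0   -2  -2 ]
  [ 0    0    0  -2 ]
  [ 0    0   -4  -4 ]
R2 := -1/2·R2
  [ 1  2/3  4/3   0 ]
  [ 0    0    1   1 ]
  [ 0    0    0  -2 ]
  [ 0    0   -4  -4 ]
R4 := R4 + 4·R2
  [ 1  2/3  4/3   0 ]
  [ 0    0    1   1 ]
  [ 0    0    0  -2 ]
  [ 0    0    0   0 ]
R3 := -1/2·R3
  [ 1  2/3  4/3  0 ]
  [ 0    0    1  1 ]
  [ 0    0    0  1 ]
  [ 0    0    0  0 ]
R2 := R2 − R3
  [ 1  2/3  4/3  0 ]
  [ 0    0    1  0 ]
  [ 0    0    0  1 ]
  [ 0    0    0  0 ]
R1 := R1 − 4/3·R2
  [ 1  2/3  0  0 ]
  [ 0    0  1  0 ]
  [ 0    0  0  1 ]
  [ 0    0  0  0 ]

[[1, 2/3, 0, 0], [0, 0, 1, 0], [0, 0, 0, 1], [0, 0, 0, 0]]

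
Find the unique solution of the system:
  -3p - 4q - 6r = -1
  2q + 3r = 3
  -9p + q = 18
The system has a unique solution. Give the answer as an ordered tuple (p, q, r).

(-5/3, 3, -1)

Form the augmented matrix and row-reduce:
  [ -3  -4  -6  |  -1 ]
  [  0   2   3  |   3 ]
  [ -9   1   0  |  18 ]
R1 → -1/3·R1
R3 → R3 + 9·R1
R2 → 1/2·R2
R3 → R3 − 13·R2
R3 → -2/3·R3
R2 → R2 − 3/2·R3
R1 → R1 − 2·R3
R1 → R1 − 4/3·R2
Reading off the last column: p = -5/3, q = 3, r = -1.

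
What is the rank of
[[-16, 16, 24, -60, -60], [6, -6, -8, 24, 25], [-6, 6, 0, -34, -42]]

ρ1 := -1/16·ρ1
  [  1  -1  -3/2  15/4  15/4 ]
  [  6  -6    -8    24    25 ]
  [ -6   6     0   -34   -42 ]
ρ2 := ρ2 − 6·ρ1
  [  1  -1  -3/2  15/4  15/4 ]
  [  0   0     1   3/2   5/2 ]
  [ -6   6     0   -34   -42 ]
ρ3 := ρ3 + 6·ρ1
  [ 1  -1  -3/2   15/4   15/4 ]
  [ 0   0     1    3/2    5/2 ]
  [ 0   0    -9  -23/2  -39/2 ]
ρ3 := ρ3 + 9·ρ2
  [ 1  -1  -3/2  15/4  15/4 ]
  [ 0   0     1   3/2   5/2 ]
  [ 0   0     0     2     3 ]
ρ3 := 1/2·ρ3
  [ 1  -1  -3/2  15/4  15/4 ]
  [ 0   0     1   3/2   5/2 ]
  [ 0   0     0     1   3/2 ]
ρ2 := ρ2 − 3/2·ρ3
  [ 1  -1  -3/2  15/4  15/4 ]
  [ 0   0     1     0   1/4 ]
  [ 0   0     0     1   3/2 ]
ρ1 := ρ1 − 15/4·ρ3
  [ 1  -1  -3/2  0  -15/8 ]
  [ 0   0     1  0    1/4 ]
  [ 0   0     0  1    3/2 ]
ρ1 := ρ1 + 3/2·ρ2
  [ 1  -1  0  0  -3/2 ]
  [ 0   0  1  0   1/4 ]
  [ 0   0  0  1   3/2 ]
The reduced form has 3 nonzero rows.

rank = 3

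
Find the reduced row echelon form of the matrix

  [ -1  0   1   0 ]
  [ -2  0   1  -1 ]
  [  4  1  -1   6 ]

ρ1 ← -1·ρ1
  [  1  0  -1   0 ]
  [ -2  0   1  -1 ]
  [  4  1  -1   6 ]
ρ2 ← ρ2 + 2·ρ1
  [ 1  0  -1   0 ]
  [ 0  0  -1  -1 ]
  [ 4  1  -1   6 ]
ρ3 ← ρ3 − 4·ρ1
  [ 1  0  -1   0 ]
  [ 0  0  -1  -1 ]
  [ 0  1   3   6 ]
ρ2 ↔ ρ3
  [ 1  0  -1   0 ]
  [ 0  1   3   6 ]
  [ 0  0  -1  -1 ]
ρ3 ← -1·ρ3
  [ 1  0  -1  0 ]
  [ 0  1   3  6 ]
  [ 0  0   1  1 ]
ρ2 ← ρ2 − 3·ρ3
  [ 1  0  -1  0 ]
  [ 0  1   0  3 ]
  [ 0  0   1  1 ]
ρ1 ← ρ1 + ρ3
  [ 1  0  0  1 ]
  [ 0  1  0  3 ]
  [ 0  0  1  1 ]

[[1, 0, 0, 1], [0, 1, 0, 3], [0, 0, 1, 1]]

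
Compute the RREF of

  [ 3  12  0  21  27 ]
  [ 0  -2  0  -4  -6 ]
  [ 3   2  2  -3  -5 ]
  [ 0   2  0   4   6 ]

R1 := 1/3·R1
  [ 1   4  0   7   9 ]
  [ 0  -2  0  -4  -6 ]
  [ 3   2  2  -3  -5 ]
  [ 0   2  0   4   6 ]
R3 := R3 − 3·R1
  [ 1    4  0    7    9 ]
  [ 0   -2  0   -4   -6 ]
  [ 0  -10  2  -24  -32 ]
  [ 0    2  0    4    6 ]
R2 := -1/2·R2
  [ 1    4  0    7    9 ]
  [ 0    1  0    2    3 ]
  [ 0  -10  2  -24  -32 ]
  [ 0    2  0    4    6 ]
R3 := R3 + 10·R2
  [ 1  4  0   7   9 ]
  [ 0  1  0   2   3 ]
  [ 0  0  2  -4  -2 ]
  [ 0  2  0   4   6 ]
R4 := R4 − 2·R2
  [ 1  4  0   7   9 ]
  [ 0  1  0   2   3 ]
  [ 0  0  2  -4  -2 ]
  [ 0  0  0   0   0 ]
R3 := 1/2·R3
  [ 1  4  0   7   9 ]
  [ 0  1  0   2   3 ]
  [ 0  0  1  -2  -1 ]
  [ 0  0  0   0   0 ]
R1 := R1 − 4·R2
  [ 1  0  0  -1  -3 ]
  [ 0  1  0   2   3 ]
  [ 0  0  1  -2  -1 ]
  [ 0  0  0   0   0 ]

[[1, 0, 0, -1, -3], [0, 1, 0, 2, 3], [0, 0, 1, -2, -1], [0, 0, 0, 0, 0]]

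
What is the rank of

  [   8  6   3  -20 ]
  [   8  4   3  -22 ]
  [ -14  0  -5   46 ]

rank = 3

Multiply ρ1 by 1/8.
  [   1  3/4  3/8  -5/2 ]
  [   8    4    3   -22 ]
  [ -14    0   -5    46 ]
Subtract 8 times ρ1 from ρ2.
  [   1  3/4  3/8  -5/2 ]
  [   0   -2    0    -2 ]
  [ -14    0   -5    46 ]
Add 14 times ρ1 to ρ3.
  [ 1   3/4  3/8  -5/2 ]
  [ 0    -2    0    -2 ]
  [ 0  21/2  1/4    11 ]
Multiply ρ2 by -1/2.
  [ 1   3/4  3/8  -5/2 ]
  [ 0     1    0     1 ]
  [ 0  21/2  1/4    11 ]
Subtract 21/2 times ρ2 from ρ3.
  [ 1  3/4  3/8  -5/2 ]
  [ 0    1    0     1 ]
  [ 0    0  1/4   1/2 ]
Multiply ρ3 by 4.
  [ 1  3/4  3/8  -5/2 ]
  [ 0    1    0     1 ]
  [ 0    0    1     2 ]
Subtract 3/8 times ρ3 from ρ1.
  [ 1  3/4  0  -13/4 ]
  [ 0    1  0      1 ]
  [ 0    0  1      2 ]
Subtract 3/4 times ρ2 from ρ1.
  [ 1  0  0  -4 ]
  [ 0  1  0   1 ]
  [ 0  0  1   2 ]
The reduced form has 3 nonzero rows.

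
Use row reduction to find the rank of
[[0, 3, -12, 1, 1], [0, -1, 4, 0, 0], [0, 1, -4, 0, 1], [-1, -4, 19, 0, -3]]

R1 <=> R4
  [ -1  -4   19  0  -3 ]
  [  0  -1    4  0   0 ]
  [  0   1   -4  0   1 ]
  [  0   3  -12  1   1 ]
R1 := -1·R1
  [ 1   4  -19  0  3 ]
  [ 0  -1    4  0  0 ]
  [ 0   1   -4  0  1 ]
  [ 0   3  -12  1  1 ]
R2 := -1·R2
  [ 1  4  -19  0  3 ]
  [ 0  1   -4  0  0 ]
  [ 0  1   -4  0  1 ]
  [ 0  3  -12  1  1 ]
R3 := R3 − R2
  [ 1  4  -19  0  3 ]
  [ 0  1   -4  0  0 ]
  [ 0  0    0  0  1 ]
  [ 0  3  -12  1  1 ]
R4 := R4 − 3·R2
  [ 1  4  -19  0  3 ]
  [ 0  1   -4  0  0 ]
  [ 0  0    0  0  1 ]
  [ 0  0    0  1  1 ]
R3 <=> R4
  [ 1  4  -19  0  3 ]
  [ 0  1   -4  0  0 ]
  [ 0  0    0  1  1 ]
  [ 0  0    0  0  1 ]
R3 := R3 − R4
  [ 1  4  -19  0  3 ]
  [ 0  1   -4  0  0 ]
  [ 0  0    0  1  0 ]
  [ 0  0    0  0  1 ]
R1 := R1 − 3·R4
  [ 1  4  -19  0  0 ]
  [ 0  1   -4  0  0 ]
  [ 0  0    0  1  0 ]
  [ 0  0    0  0  1 ]
R1 := R1 − 4·R2
  [ 1  0  -3  0  0 ]
  [ 0  1  -4  0  0 ]
  [ 0  0   0  1  0 ]
  [ 0  0   0  0  1 ]
The reduced form has 4 nonzero rows.

rank = 4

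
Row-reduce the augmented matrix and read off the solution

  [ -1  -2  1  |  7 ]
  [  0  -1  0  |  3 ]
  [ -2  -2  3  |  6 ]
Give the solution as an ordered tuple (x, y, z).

r1 := -1·r1
  [  1   2  -1  |  -7 ]
  [  0  -1   0  |   3 ]
  [ -2  -2   3  |   6 ]
r3 := r3 + 2·r1
  [ 1   2  -1  |  -7 ]
  [ 0  -1   0  |   3 ]
  [ 0   2   1  |  -8 ]
r2 := -1·r2
  [ 1  2  -1  |  -7 ]
  [ 0  1   0  |  -3 ]
  [ 0  2   1  |  -8 ]
r3 := r3 − 2·r2
  [ 1  2  -1  |  -7 ]
  [ 0  1   0  |  -3 ]
  [ 0  0   1  |  -2 ]
r1 := r1 + r3
  [ 1  2  0  |  -9 ]
  [ 0  1  0  |  -3 ]
  [ 0  0  1  |  -2 ]
r1 := r1 − 2·r2
  [ 1  0  0  |  -3 ]
  [ 0  1  0  |  -3 ]
  [ 0  0  1  |  -2 ]
Reading off the last column: x = -3, y = -3, z = -2.

(-3, -3, -2)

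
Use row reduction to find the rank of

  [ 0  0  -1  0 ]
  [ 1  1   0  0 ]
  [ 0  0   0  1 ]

rank = 3

r1 <=> r2
  [ 1  1   0  0 ]
  [ 0  0  -1  0 ]
  [ 0  0   0  1 ]
r2 ← -1·r2
  [ 1  1  0  0 ]
  [ 0  0  1  0 ]
  [ 0  0  0  1 ]
The reduced form has 3 nonzero rows.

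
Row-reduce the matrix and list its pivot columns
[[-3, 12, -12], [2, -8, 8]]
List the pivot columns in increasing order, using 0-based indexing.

ρ1 → -1/3·ρ1
  [ 1  -4  4 ]
  [ 2  -8  8 ]
ρ2 → ρ2 − 2·ρ1
  [ 1  -4  4 ]
  [ 0   0  0 ]
Pivot columns are the columns containing a leading 1.

0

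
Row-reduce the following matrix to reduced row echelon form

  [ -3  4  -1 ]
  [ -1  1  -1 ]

r1 := -1/3·r1
  [  1  -4/3  1/3 ]
  [ -1     1   -1 ]
r2 := r2 + r1
  [ 1  -4/3   1/3 ]
  [ 0  -1/3  -2/3 ]
r2 := -3·r2
  [ 1  -4/3  1/3 ]
  [ 0     1    2 ]
r1 := r1 + 4/3·r2
  [ 1  0  3 ]
  [ 0  1  2 ]

[[1, 0, 3], [0, 1, 2]]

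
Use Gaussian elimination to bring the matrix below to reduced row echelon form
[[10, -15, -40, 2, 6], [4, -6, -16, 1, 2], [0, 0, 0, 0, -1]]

R1 -> 1/10·R1
  [ 1  -3/2   -4  1/5  3/5 ]
  [ 4    -6  -16    1    2 ]
  [ 0     0    0    0   -1 ]
R2 -> R2 − 4·R1
  [ 1  -3/2  -4  1/5   3/5 ]
  [ 0     0   0  1/5  -2/5 ]
  [ 0     0   0    0    -1 ]
R2 -> 5·R2
  [ 1  -3/2  -4  1/5  3/5 ]
  [ 0     0   0    1   -2 ]
  [ 0     0   0    0   -1 ]
R3 -> -1·R3
  [ 1  -3/2  -4  1/5  3/5 ]
  [ 0     0   0    1   -2 ]
  [ 0     0   0    0    1 ]
R2 -> R2 + 2·R3
  [ 1  -3/2  -4  1/5  3/5 ]
  [ 0     0   0    1    0 ]
  [ 0     0   0    0    1 ]
R1 -> R1 − 3/5·R3
  [ 1  -3/2  -4  1/5  0 ]
  [ 0     0   0    1  0 ]
  [ 0     0   0    0  1 ]
R1 -> R1 − 1/5·R2
  [ 1  -3/2  -4  0  0 ]
  [ 0     0   0  1  0 ]
  [ 0     0   0  0  1 ]

[[1, -3/2, -4, 0, 0], [0, 0, 0, 1, 0], [0, 0, 0, 0, 1]]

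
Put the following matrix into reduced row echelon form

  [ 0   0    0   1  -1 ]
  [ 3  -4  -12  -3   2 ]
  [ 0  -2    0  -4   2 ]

[[1, 0, -4, 0, 1], [0, 1, 0, 0, 1], [0, 0, 0, 1, -1]]

Swap ρ1 and ρ2.
  [ 3  -4  -12  -3   2 ]
  [ 0   0    0   1  -1 ]
  [ 0  -2    0  -4   2 ]
Multiply ρ1 by 1/3.
  [ 1  -4/3  -4  -1  2/3 ]
  [ 0     0   0   1   -1 ]
  [ 0    -2   0  -4    2 ]
Swap ρ2 and ρ3.
  [ 1  -4/3  -4  -1  2/3 ]
  [ 0    -2   0  -4    2 ]
  [ 0     0   0   1   -1 ]
Multiply ρ2 by -1/2.
  [ 1  -4/3  -4  -1  2/3 ]
  [ 0     1   0   2   -1 ]
  [ 0     0   0   1   -1 ]
Subtract 2 times ρ3 from ρ2.
  [ 1  -4/3  -4  -1  2/3 ]
  [ 0     1   0   0    1 ]
  [ 0     0   0   1   -1 ]
Add ρ3 to ρ1.
  [ 1  -4/3  -4  0  -1/3 ]
  [ 0     1   0  0     1 ]
  [ 0     0   0  1    -1 ]
Add 4/3 times ρ2 to ρ1.
  [ 1  0  -4  0   1 ]
  [ 0  1   0  0   1 ]
  [ 0  0   0  1  -1 ]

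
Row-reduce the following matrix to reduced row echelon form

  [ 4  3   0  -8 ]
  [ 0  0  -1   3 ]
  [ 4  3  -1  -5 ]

[[1, 3/4, 0, -2], [0, 0, 1, -3], [0, 0, 0, 0]]

ρ1 := 1/4·ρ1
  [ 1  3/4   0  -2 ]
  [ 0    0  -1   3 ]
  [ 4    3  -1  -5 ]
ρ3 := ρ3 − 4·ρ1
  [ 1  3/4   0  -2 ]
  [ 0    0  -1   3 ]
  [ 0    0  -1   3 ]
ρ2 := -1·ρ2
  [ 1  3/4   0  -2 ]
  [ 0    0   1  -3 ]
  [ 0    0  -1   3 ]
ρ3 := ρ3 + ρ2
  [ 1  3/4  0  -2 ]
  [ 0    0  1  -3 ]
  [ 0    0  0   0 ]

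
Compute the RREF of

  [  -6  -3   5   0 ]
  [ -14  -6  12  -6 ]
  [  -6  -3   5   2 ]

[[1, 0, -1, 0], [0, 1, 1/3, 0], [0, 0, 0, 1]]

R1 → -1/6·R1
  [   1  1/2  -5/6   0 ]
  [ -14   -6    12  -6 ]
  [  -6   -3     5   2 ]
R2 → R2 + 14·R1
  [  1  1/2  -5/6   0 ]
  [  0    1   1/3  -6 ]
  [ -6   -3     5   2 ]
R3 → R3 + 6·R1
  [ 1  1/2  -5/6   0 ]
  [ 0    1   1/3  -6 ]
  [ 0    0     0   2 ]
R3 → 1/2·R3
  [ 1  1/2  -5/6   0 ]
  [ 0    1   1/3  -6 ]
  [ 0    0     0   1 ]
R2 → R2 + 6·R3
  [ 1  1/2  -5/6  0 ]
  [ 0    1   1/3  0 ]
  [ 0    0     0  1 ]
R1 → R1 − 1/2·R2
  [ 1  0   -1  0 ]
  [ 0  1  1/3  0 ]
  [ 0  0    0  1 ]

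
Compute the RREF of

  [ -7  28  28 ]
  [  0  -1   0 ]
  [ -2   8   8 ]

[[1, 0, -4], [0, 1, 0], [0, 0, 0]]

R1 := -1/7·R1
  [  1  -4  -4 ]
  [  0  -1   0 ]
  [ -2   8   8 ]
R3 := R3 + 2·R1
  [ 1  -4  -4 ]
  [ 0  -1   0 ]
  [ 0   0   0 ]
R2 := -1·R2
  [ 1  -4  -4 ]
  [ 0   1   0 ]
  [ 0   0   0 ]
R1 := R1 + 4·R2
  [ 1  0  -4 ]
  [ 0  1   0 ]
  [ 0  0   0 ]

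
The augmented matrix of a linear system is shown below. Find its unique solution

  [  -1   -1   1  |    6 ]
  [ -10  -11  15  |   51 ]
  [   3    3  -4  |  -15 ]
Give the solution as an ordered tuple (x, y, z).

r1 -> -1·r1
  [   1    1  -1  |   -6 ]
  [ -10  -11  15  |   51 ]
  [   3    3  -4  |  -15 ]
r2 -> r2 + 10·r1
  [ 1   1  -1  |   -6 ]
  [ 0  -1   5  |   -9 ]
  [ 3   3  -4  |  -15 ]
r3 -> r3 − 3·r1
  [ 1   1  -1  |  -6 ]
  [ 0  -1   5  |  -9 ]
  [ 0   0  -1  |   3 ]
r2 -> -1·r2
  [ 1  1  -1  |  -6 ]
  [ 0  1  -5  |   9 ]
  [ 0  0  -1  |   3 ]
r3 -> -1·r3
  [ 1  1  -1  |  -6 ]
  [ 0  1  -5  |   9 ]
  [ 0  0   1  |  -3 ]
r2 -> r2 + 5·r3
  [ 1  1  -1  |  -6 ]
  [ 0  1   0  |  -6 ]
  [ 0  0   1  |  -3 ]
r1 -> r1 + r3
  [ 1  1  0  |  -9 ]
  [ 0  1  0  |  -6 ]
  [ 0  0  1  |  -3 ]
r1 -> r1 − r2
  [ 1  0  0  |  -3 ]
  [ 0  1  0  |  -6 ]
  [ 0  0  1  |  -3 ]
Reading off the last column: x = -3, y = -6, z = -3.

(-3, -6, -3)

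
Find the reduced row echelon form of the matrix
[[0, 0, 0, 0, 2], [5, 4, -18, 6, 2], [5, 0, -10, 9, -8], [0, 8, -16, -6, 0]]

[[1, 0, -2, 9/5, 0], [0, 1, -2, -3/4, 0], [0, 0, 0, 0, 1], [0, 0, 0, 0, 0]]

R1 <=> R2
  [ 5  4  -18   6   2 ]
  [ 0  0    0   0   2 ]
  [ 5  0  -10   9  -8 ]
  [ 0  8  -16  -6   0 ]
R1 → 1/5·R1
  [ 1  4/5  -18/5  6/5  2/5 ]
  [ 0    0      0    0    2 ]
  [ 5    0    -10    9   -8 ]
  [ 0    8    -16   -6    0 ]
R3 → R3 − 5·R1
  [ 1  4/5  -18/5  6/5  2/5 ]
  [ 0    0      0    0    2 ]
  [ 0   -4      8    3  -10 ]
  [ 0    8    -16   -6    0 ]
R2 <=> R3
  [ 1  4/5  -18/5  6/5  2/5 ]
  [ 0   -4      8    3  -10 ]
  [ 0    0      0    0    2 ]
  [ 0    8    -16   -6    0 ]
R2 → -1/4·R2
  [ 1  4/5  -18/5   6/5  2/5 ]
  [ 0    1     -2  -3/4  5/2 ]
  [ 0    0      0     0    2 ]
  [ 0    8    -16    -6    0 ]
R4 → R4 − 8·R2
  [ 1  4/5  -18/5   6/5  2/5 ]
  [ 0    1     -2  -3/4  5/2 ]
  [ 0    0      0     0    2 ]
  [ 0    0      0     0  -20 ]
R3 → 1/2·R3
  [ 1  4/5  -18/5   6/5  2/5 ]
  [ 0    1     -2  -3/4  5/2 ]
  [ 0    0      0     0    1 ]
  [ 0    0      0     0  -20 ]
R4 → R4 + 20·R3
  [ 1  4/5  -18/5   6/5  2/5 ]
  [ 0    1     -2  -3/4  5/2 ]
  [ 0    0      0     0    1 ]
  [ 0    0      0     0    0 ]
R2 → R2 − 5/2·R3
  [ 1  4/5  -18/5   6/5  2/5 ]
  [ 0    1     -2  -3/4    0 ]
  [ 0    0      0     0    1 ]
  [ 0    0      0     0    0 ]
R1 → R1 − 2/5·R3
  [ 1  4/5  -18/5   6/5  0 ]
  [ 0    1     -2  -3/4  0 ]
  [ 0    0      0     0  1 ]
  [ 0    0      0     0  0 ]
R1 → R1 − 4/5·R2
  [ 1  0  -2   9/5  0 ]
  [ 0  1  -2  -3/4  0 ]
  [ 0  0   0     0  1 ]
  [ 0  0   0     0  0 ]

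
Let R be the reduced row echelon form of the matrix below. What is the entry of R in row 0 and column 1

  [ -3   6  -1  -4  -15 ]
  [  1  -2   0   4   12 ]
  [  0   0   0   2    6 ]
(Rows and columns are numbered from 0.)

R1 → -1/3·R1
  [ 1  -2  1/3  4/3   5 ]
  [ 1  -2    0    4  12 ]
  [ 0   0    0    2   6 ]
R2 → R2 − R1
  [ 1  -2   1/3  4/3  5 ]
  [ 0   0  -1/3  8/3  7 ]
  [ 0   0     0    2  6 ]
R2 → -3·R2
  [ 1  -2  1/3  4/3    5 ]
  [ 0   0    1   -8  -21 ]
  [ 0   0    0    2    6 ]
R3 → 1/2·R3
  [ 1  -2  1/3  4/3    5 ]
  [ 0   0    1   -8  -21 ]
  [ 0   0    0    1    3 ]
R2 → R2 + 8·R3
  [ 1  -2  1/3  4/3  5 ]
  [ 0   0    1    0  3 ]
  [ 0   0    0    1  3 ]
R1 → R1 − 4/3·R3
  [ 1  -2  1/3  0  1 ]
  [ 0   0    1  0  3 ]
  [ 0   0    0  1  3 ]
R1 → R1 − 1/3·R2
  [ 1  -2  0  0  0 ]
  [ 0   0  1  0  3 ]
  [ 0   0  0  1  3 ]

-2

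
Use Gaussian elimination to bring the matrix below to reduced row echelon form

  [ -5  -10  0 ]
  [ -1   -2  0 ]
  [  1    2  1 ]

ρ1 → -1/5·ρ1
  [  1   2  0 ]
  [ -1  -2  0 ]
  [  1   2  1 ]
ρ2 → ρ2 + ρ1
  [ 1  2  0 ]
  [ 0  0  0 ]
  [ 1  2  1 ]
ρ3 → ρ3 − ρ1
  [ 1  2  0 ]
  [ 0  0  0 ]
  [ 0  0  1 ]
ρ2 <-> ρ3
  [ 1  2  0 ]
  [ 0  0  1 ]
  [ 0  0  0 ]

[[1, 2, 0], [0, 0, 1], [0, 0, 0]]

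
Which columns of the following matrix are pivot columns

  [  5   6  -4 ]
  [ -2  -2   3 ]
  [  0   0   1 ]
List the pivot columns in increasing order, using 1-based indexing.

1, 2, 3

Multiply ρ1 by 1/5.
  [  1  6/5  -4/5 ]
  [ -2   -2     3 ]
  [  0    0     1 ]
Add 2 times ρ1 to ρ2.
  [ 1  6/5  -4/5 ]
  [ 0  2/5   7/5 ]
  [ 0    0     1 ]
Multiply ρ2 by 5/2.
  [ 1  6/5  -4/5 ]
  [ 0    1   7/2 ]
  [ 0    0     1 ]
Subtract 7/2 times ρ3 from ρ2.
  [ 1  6/5  -4/5 ]
  [ 0    1     0 ]
  [ 0    0     1 ]
Add 4/5 times ρ3 to ρ1.
  [ 1  6/5  0 ]
  [ 0    1  0 ]
  [ 0    0  1 ]
Subtract 6/5 times ρ2 from ρ1.
  [ 1  0  0 ]
  [ 0  1  0 ]
  [ 0  0  1 ]
Pivot columns are the columns containing a leading 1.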